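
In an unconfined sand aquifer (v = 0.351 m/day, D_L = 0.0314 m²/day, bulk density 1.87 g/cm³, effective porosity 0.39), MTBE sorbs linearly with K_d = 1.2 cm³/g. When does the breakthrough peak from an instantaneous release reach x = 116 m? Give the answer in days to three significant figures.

2230 days

Retardation factor R = 1 + ρ_b·K_d/n = 1 + 1.87 × 1.2/0.39 = 6.754.
Sorption retards both mechanisms: v_R = v/R = 0.05197 m/day, D_R = D/R = 0.004649 m²/day.
Peak time from v_R²t² + 2D_R t − x² = 0: t = (√(D_R² + v_R²x²) − D_R)/v_R².
√(D_R² + v_R²x²) = √(0.004649² + 0.05197² × 116²) = 6.029; v_R² = 0.002701.
t = (6.029 − 0.004649)/0.002701 = 2230 days.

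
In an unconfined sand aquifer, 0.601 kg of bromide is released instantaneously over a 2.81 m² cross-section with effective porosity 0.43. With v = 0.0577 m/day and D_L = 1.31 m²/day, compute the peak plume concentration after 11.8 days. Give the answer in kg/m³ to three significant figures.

0.0357 kg/m³

The peak of an instantaneous 1D plume sits at x = vt; there the Gaussian factor is 1 and C_max = M/(n_e·A·√(4πDt)), where n_e·A is the pore area the mass is dissolved in.
√(4πDt) = √(4π × 1.31 × 11.8) = 13.94 m, so C_max = 0.601/(0.43 × 2.81 × 13.94) = 0.0357 kg/m³.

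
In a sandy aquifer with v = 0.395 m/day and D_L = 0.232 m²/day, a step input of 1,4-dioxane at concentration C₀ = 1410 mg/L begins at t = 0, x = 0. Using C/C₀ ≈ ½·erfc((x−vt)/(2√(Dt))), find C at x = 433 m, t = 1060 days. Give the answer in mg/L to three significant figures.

For a continuous step input, C/C₀ ≈ ½·erfc((x−vt)/(2√(Dt))).
vt = 0.395 × 1060 = 418.7 m and 2√(Dt) = 2√(0.232 × 1060) = 31.36 m.
Argument (x−vt)/(2√(Dt)) = (433 − 418.7)/31.36 = 0.4560; ½·erfc(0.4560) = 0.2595.
C = 1410 × 0.2595 = 366 mg/L.

366 mg/L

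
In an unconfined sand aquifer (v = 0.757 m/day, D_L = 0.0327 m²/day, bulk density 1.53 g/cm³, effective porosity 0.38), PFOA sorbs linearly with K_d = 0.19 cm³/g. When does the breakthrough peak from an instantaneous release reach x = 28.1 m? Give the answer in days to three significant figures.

65.4 days

Retardation factor R = 1 + ρ_b·K_d/n = 1 + 1.53 × 0.19/0.38 = 1.765.
Sorption retards both mechanisms: v_R = v/R = 0.4289 m/day, D_R = D/R = 0.01853 m²/day.
Peak time from v_R²t² + 2D_R t − x² = 0: t = (√(D_R² + v_R²x²) − D_R)/v_R².
√(D_R² + v_R²x²) = √(0.01853² + 0.4289² × 28.1²) = 12.05; v_R² = 0.1840.
t = (12.05 − 0.01853)/0.1840 = 65.4 days.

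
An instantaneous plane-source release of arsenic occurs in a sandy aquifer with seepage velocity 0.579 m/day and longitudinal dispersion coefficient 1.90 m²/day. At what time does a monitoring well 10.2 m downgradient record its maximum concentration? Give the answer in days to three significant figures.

For the 1D instantaneous-source solution, setting ∂C/∂t = 0 at fixed x gives v²t² + 2Dt − x² = 0, so t = (√(D² + v²x²) − D)/v².
√(D² + v²x²) = √(1.90² + 0.579² × 10.2²) = 6.204; v² = 0.335241.
t = (6.204 − 1.90)/0.335241 = 12.8 days (vs. the pure-advection estimate x/v = 17.6 d).

12.8 days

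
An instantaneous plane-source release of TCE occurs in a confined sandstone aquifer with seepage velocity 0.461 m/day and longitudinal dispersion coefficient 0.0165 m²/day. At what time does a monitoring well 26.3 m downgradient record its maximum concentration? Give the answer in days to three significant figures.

57.0 days

For the 1D instantaneous-source solution, setting ∂C/∂t = 0 at fixed x gives v²t² + 2Dt − x² = 0, so t = (√(D² + v²x²) − D)/v².
√(D² + v²x²) = √(0.0165² + 0.461² × 26.3²) = 12.12; v² = 0.212521.
t = (12.12 − 0.0165)/0.212521 = 57.0 days (vs. the pure-advection estimate x/v = 57.0 d).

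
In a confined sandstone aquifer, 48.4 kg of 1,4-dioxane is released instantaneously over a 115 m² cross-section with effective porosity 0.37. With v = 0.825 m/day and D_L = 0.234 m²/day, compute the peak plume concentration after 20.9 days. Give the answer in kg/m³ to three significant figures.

The peak of an instantaneous 1D plume sits at x = vt; there the Gaussian factor is 1 and C_max = M/(n_e·A·√(4πDt)), where n_e·A is the pore area the mass is dissolved in.
√(4πDt) = √(4π × 0.234 × 20.9) = 7.839 m, so C_max = 48.4/(0.37 × 115 × 7.839) = 0.145 kg/m³.

0.145 kg/m³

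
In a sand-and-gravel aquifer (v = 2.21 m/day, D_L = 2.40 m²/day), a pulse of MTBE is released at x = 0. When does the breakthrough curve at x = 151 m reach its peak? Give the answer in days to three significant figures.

67.8 days

For the 1D instantaneous-source solution, setting ∂C/∂t = 0 at fixed x gives v²t² + 2Dt − x² = 0, so t = (√(D² + v²x²) − D)/v².
√(D² + v²x²) = √(2.40² + 2.21² × 151²) = 333.7; v² = 4.8841.
t = (333.7 − 2.40)/4.8841 = 67.8 days (vs. the pure-advection estimate x/v = 68.3 d).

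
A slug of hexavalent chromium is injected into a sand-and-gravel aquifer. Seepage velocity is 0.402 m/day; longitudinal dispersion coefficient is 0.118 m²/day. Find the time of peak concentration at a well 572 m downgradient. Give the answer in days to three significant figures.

1420 days

For the 1D instantaneous-source solution, setting ∂C/∂t = 0 at fixed x gives v²t² + 2Dt − x² = 0, so t = (√(D² + v²x²) − D)/v².
√(D² + v²x²) = √(0.118² + 0.402² × 572²) = 229.9; v² = 0.161604.
t = (229.9 − 0.118)/0.161604 = 1420 days (vs. the pure-advection estimate x/v = 1420 d).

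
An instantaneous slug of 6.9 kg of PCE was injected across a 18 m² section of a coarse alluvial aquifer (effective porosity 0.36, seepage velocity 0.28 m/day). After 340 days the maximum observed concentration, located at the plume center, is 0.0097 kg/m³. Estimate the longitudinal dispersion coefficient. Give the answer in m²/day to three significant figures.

At the plume center C_max = M/(n_e·A·√(4πDt)), so D = M²/(4πt·(n_e·A·C_max)²).
n_e·A·C_max = 0.36 × 18 × 0.0097 = 0.06286 kg/m.
D = 6.9²/(4π × 340 × 0.06286²) = 2.82 m²/day.

2.82 m²/day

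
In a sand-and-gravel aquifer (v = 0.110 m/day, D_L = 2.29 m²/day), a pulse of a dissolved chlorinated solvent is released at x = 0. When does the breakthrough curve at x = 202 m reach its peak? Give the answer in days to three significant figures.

For the 1D instantaneous-source solution, setting ∂C/∂t = 0 at fixed x gives v²t² + 2Dt − x² = 0, so t = (√(D² + v²x²) − D)/v².
√(D² + v²x²) = √(2.29² + 0.110² × 202²) = 22.34; v² = 0.0121.
t = (22.34 − 2.29)/0.0121 = 1660 days (vs. the pure-advection estimate x/v = 1840 d).

1660 days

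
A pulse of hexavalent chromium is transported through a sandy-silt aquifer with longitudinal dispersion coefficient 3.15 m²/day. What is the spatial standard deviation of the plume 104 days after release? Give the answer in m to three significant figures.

Dispersive spreading gives a Gaussian with σ² = 2Dt; advection only shifts the center.
σ = √(2 × 3.15 × 104) = 25.6 m.

25.6 m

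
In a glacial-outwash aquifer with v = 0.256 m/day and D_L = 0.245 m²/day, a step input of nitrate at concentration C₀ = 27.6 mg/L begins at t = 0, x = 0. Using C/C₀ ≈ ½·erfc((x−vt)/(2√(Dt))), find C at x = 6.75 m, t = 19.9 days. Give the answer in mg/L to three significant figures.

8.22 mg/L

For a continuous step input, C/C₀ ≈ ½·erfc((x−vt)/(2√(Dt))).
vt = 0.256 × 19.9 = 5.0944 m and 2√(Dt) = 2√(0.245 × 19.9) = 4.416 m.
Argument (x−vt)/(2√(Dt)) = (6.75 − 5.0944)/4.416 = 0.3749; ½·erfc(0.3749) = 0.2980.
C = 27.6 × 0.2980 = 8.22 mg/L.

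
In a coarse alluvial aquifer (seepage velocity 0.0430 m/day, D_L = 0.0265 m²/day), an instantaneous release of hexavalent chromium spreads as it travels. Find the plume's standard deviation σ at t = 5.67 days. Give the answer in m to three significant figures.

Dispersive spreading gives a Gaussian with σ² = 2Dt; advection only shifts the center.
σ = √(2 × 0.0265 × 5.67) = 0.548 m.

0.548 m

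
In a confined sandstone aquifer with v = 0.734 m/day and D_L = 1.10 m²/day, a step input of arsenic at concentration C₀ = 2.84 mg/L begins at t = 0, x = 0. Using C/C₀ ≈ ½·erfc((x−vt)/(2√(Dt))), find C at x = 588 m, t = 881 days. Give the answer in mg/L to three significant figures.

For a continuous step input, C/C₀ ≈ ½·erfc((x−vt)/(2√(Dt))).
vt = 0.734 × 881 = 646.654 m and 2√(Dt) = 2√(1.10 × 881) = 62.26 m.
Argument (x−vt)/(2√(Dt)) = (588 − 646.654)/62.26 = -0.9421; ½·erfc(-0.9421) = 0.9086.
C = 2.84 × 0.9086 = 2.58 mg/L.

2.58 mg/L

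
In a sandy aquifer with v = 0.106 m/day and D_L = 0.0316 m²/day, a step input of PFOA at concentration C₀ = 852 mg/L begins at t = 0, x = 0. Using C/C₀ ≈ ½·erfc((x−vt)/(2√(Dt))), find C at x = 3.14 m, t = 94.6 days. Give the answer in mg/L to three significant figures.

850 mg/L

For a continuous step input, C/C₀ ≈ ½·erfc((x−vt)/(2√(Dt))).
vt = 0.106 × 94.6 = 10.0276 m and 2√(Dt) = 2√(0.0316 × 94.6) = 3.458 m.
Argument (x−vt)/(2√(Dt)) = (3.14 − 10.0276)/3.458 = -1.992; ½·erfc(-1.992) = 0.9976.
C = 852 × 0.9976 = 850 mg/L.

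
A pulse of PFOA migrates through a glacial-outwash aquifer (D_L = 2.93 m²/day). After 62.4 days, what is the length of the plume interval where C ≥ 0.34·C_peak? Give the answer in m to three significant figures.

56.2 m

The plume is Gaussian with σ = √(2Dt) = √(2 × 2.93 × 62.4) = 19.12 m.
C/C_peak = exp(−Δx²/(2σ²)) = 0.34 ⇒ Δx = σ·√(−2 ln 0.34) = 19.12 × 1.469 = 28.09 m.
Width = 2Δx = 56.2 m.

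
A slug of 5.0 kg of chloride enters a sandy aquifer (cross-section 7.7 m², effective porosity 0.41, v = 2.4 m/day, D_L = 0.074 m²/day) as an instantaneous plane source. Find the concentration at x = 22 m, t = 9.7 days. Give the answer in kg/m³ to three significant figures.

0.298 kg/m³

For an instantaneous plane source, C(x,t) = M/(n_e·A·√(4πDt)) · exp(−(x−vt)²/(4Dt)), with n_e·A the pore (flow) area.
Plume center vt = 2.4 × 9.7 = 23.28 m, so the well at 22 m is 1.28 m upgradient of the peak.
√(4πDt) = 3.003 m, giving peak height M/(n_e·A·√(4πDt)) = 5.0/(0.41 × 7.7 × 3.003) = 0.5274 kg/m³.
(x−vt)²/(4Dt) = (-1.28)²/(4 × 0.074 × 9.7) = 0.5706; exp(−0.5706) = 0.5652.
C = 0.5274 × 0.5652 = 0.298 kg/m³.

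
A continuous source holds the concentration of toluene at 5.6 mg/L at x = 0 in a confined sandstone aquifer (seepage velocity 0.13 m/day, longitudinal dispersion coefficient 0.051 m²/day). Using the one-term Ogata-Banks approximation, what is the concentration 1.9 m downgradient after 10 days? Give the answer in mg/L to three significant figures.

For a continuous step input, C/C₀ ≈ ½·erfc((x−vt)/(2√(Dt))).
vt = 0.13 × 10 = 1.3 m and 2√(Dt) = 2√(0.051 × 10) = 1.428 m.
Argument (x−vt)/(2√(Dt)) = (1.9 − 1.3)/1.428 = 0.4202; ½·erfc(0.4202) = 0.2762.
C = 5.6 × 0.2762 = 1.55 mg/L.

1.55 mg/L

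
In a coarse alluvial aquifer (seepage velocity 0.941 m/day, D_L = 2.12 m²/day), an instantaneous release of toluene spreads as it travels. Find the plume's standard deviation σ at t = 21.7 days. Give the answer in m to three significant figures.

Dispersive spreading gives a Gaussian with σ² = 2Dt; advection only shifts the center.
σ = √(2 × 2.12 × 21.7) = 9.59 m.

9.59 m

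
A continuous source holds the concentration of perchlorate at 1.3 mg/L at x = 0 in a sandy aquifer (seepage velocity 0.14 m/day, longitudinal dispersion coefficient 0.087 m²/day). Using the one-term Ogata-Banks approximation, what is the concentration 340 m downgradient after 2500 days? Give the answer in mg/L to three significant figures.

0.889 mg/L

For a continuous step input, C/C₀ ≈ ½·erfc((x−vt)/(2√(Dt))).
vt = 0.14 × 2500 = 350 m and 2√(Dt) = 2√(0.087 × 2500) = 29.50 m.
Argument (x−vt)/(2√(Dt)) = (340 − 350)/29.50 = -0.3390; ½·erfc(-0.3390) = 0.6842.
C = 1.3 × 0.6842 = 0.889 mg/L.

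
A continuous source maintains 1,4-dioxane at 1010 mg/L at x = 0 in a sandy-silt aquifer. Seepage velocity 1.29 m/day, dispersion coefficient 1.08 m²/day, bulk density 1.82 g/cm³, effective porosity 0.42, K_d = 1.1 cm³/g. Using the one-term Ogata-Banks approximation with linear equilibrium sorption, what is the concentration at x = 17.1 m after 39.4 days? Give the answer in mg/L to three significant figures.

Retardation factor R = 1 + ρ_b·K_d/n = 1 + 1.82 × 1.1/0.42 = 5.767.
Sorption retards both mechanisms: v_R = v/R = 0.2237 m/day, D_R = D/R = 0.1873 m²/day.
v_R·t = 0.2237 × 39.4 = 8.81378 m; 2√(D_R t) = 5.433 m; argument = (17.1 − 8.81378)/5.433 = 1.525.
C = C₀ × ½·erfc(1.525) = 1010 × 0.01552 = 15.7 mg/L.

15.7 mg/L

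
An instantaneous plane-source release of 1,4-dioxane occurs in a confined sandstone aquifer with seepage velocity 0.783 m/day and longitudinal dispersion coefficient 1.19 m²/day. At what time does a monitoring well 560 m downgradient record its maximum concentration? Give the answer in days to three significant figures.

For the 1D instantaneous-source solution, setting ∂C/∂t = 0 at fixed x gives v²t² + 2Dt − x² = 0, so t = (√(D² + v²x²) − D)/v².
√(D² + v²x²) = √(1.19² + 0.783² × 560²) = 438.5; v² = 0.613089.
t = (438.5 − 1.19)/0.613089 = 713 days (vs. the pure-advection estimate x/v = 715 d).

713 days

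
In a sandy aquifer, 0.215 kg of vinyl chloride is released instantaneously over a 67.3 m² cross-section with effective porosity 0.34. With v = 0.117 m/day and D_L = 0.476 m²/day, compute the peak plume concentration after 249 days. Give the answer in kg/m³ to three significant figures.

0.000243 kg/m³

The peak of an instantaneous 1D plume sits at x = vt; there the Gaussian factor is 1 and C_max = M/(n_e·A·√(4πDt)), where n_e·A is the pore area the mass is dissolved in.
√(4πDt) = √(4π × 0.476 × 249) = 38.59 m, so C_max = 0.215/(0.34 × 67.3 × 38.59) = 0.000243 kg/m³.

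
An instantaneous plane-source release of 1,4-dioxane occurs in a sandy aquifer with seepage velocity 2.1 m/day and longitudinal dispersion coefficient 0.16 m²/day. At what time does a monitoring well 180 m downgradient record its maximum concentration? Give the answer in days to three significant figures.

For the 1D instantaneous-source solution, setting ∂C/∂t = 0 at fixed x gives v²t² + 2Dt − x² = 0, so t = (√(D² + v²x²) − D)/v².
√(D² + v²x²) = √(0.16² + 2.1² × 180²) = 378.0; v² = 4.41.
t = (378.0 − 0.16)/4.41 = 85.7 days (vs. the pure-advection estimate x/v = 85.7 d).

85.7 days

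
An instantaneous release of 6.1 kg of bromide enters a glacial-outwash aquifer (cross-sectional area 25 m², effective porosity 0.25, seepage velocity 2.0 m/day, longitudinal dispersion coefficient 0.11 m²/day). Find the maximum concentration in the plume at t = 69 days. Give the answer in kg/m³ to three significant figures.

0.0999 kg/m³

The peak of an instantaneous 1D plume sits at x = vt; there the Gaussian factor is 1 and C_max = M/(n_e·A·√(4πDt)), where n_e·A is the pore area the mass is dissolved in.
√(4πDt) = √(4π × 0.11 × 69) = 9.766 m, so C_max = 6.1/(0.25 × 25 × 9.766) = 0.0999 kg/m³.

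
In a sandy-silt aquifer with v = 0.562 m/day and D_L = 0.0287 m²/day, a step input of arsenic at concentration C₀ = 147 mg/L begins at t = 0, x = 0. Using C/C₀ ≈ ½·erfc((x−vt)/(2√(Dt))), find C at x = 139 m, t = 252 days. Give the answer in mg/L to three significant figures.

For a continuous step input, C/C₀ ≈ ½·erfc((x−vt)/(2√(Dt))).
vt = 0.562 × 252 = 141.624 m and 2√(Dt) = 2√(0.0287 × 252) = 5.379 m.
Argument (x−vt)/(2√(Dt)) = (139 − 141.624)/5.379 = -0.4878; ½·erfc(-0.4878) = 0.7549.
C = 147 × 0.7549 = 111 mg/L.

111 mg/L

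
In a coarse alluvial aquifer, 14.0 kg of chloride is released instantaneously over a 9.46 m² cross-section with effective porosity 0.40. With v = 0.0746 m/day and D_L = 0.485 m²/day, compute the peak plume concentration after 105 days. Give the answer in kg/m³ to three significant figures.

The peak of an instantaneous 1D plume sits at x = vt; there the Gaussian factor is 1 and C_max = M/(n_e·A·√(4πDt)), where n_e·A is the pore area the mass is dissolved in.
√(4πDt) = √(4π × 0.485 × 105) = 25.30 m, so C_max = 14.0/(0.40 × 9.46 × 25.30) = 0.146 kg/m³.

0.146 kg/m³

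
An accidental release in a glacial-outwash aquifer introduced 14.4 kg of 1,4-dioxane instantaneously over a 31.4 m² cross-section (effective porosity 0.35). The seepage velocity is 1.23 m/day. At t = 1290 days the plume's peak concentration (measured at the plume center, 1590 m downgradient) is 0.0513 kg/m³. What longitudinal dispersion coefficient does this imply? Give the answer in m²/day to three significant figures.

At the plume center C_max = M/(n_e·A·√(4πDt)), so D = M²/(4πt·(n_e·A·C_max)²).
n_e·A·C_max = 0.35 × 31.4 × 0.0513 = 0.5638 kg/m.
D = 14.4²/(4π × 1290 × 0.5638²) = 0.0402 m²/day.

0.0402 m²/day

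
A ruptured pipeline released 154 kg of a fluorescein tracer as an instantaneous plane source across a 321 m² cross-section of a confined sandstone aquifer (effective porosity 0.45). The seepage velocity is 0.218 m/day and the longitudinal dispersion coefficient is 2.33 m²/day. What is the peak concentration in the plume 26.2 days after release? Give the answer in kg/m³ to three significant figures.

0.0385 kg/m³

The peak of an instantaneous 1D plume sits at x = vt; there the Gaussian factor is 1 and C_max = M/(n_e·A·√(4πDt)), where n_e·A is the pore area the mass is dissolved in.
√(4πDt) = √(4π × 2.33 × 26.2) = 27.70 m, so C_max = 154/(0.45 × 321 × 27.70) = 0.0385 kg/m³.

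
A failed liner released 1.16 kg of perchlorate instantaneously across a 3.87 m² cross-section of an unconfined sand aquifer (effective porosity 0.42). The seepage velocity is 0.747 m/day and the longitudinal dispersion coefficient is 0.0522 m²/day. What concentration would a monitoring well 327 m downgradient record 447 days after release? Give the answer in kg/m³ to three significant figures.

0.0250 kg/m³

For an instantaneous plane source, C(x,t) = M/(n_e·A·√(4πDt)) · exp(−(x−vt)²/(4Dt)), with n_e·A the pore (flow) area.
Plume center vt = 0.747 × 447 = 333.909 m, so the well at 327 m is 6.909 m upgradient of the peak.
√(4πDt) = 17.12 m, giving peak height M/(n_e·A·√(4πDt)) = 1.16/(0.42 × 3.87 × 17.12) = 0.04169 kg/m³.
(x−vt)²/(4Dt) = (-6.909)²/(4 × 0.0522 × 447) = 0.5114; exp(−0.5114) = 0.5997.
C = 0.04169 × 0.5997 = 0.0250 kg/m³.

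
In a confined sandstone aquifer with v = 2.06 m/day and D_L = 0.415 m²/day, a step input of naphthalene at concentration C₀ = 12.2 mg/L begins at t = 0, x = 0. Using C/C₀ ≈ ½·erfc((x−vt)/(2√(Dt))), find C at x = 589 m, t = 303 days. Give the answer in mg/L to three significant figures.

12.0 mg/L

For a continuous step input, C/C₀ ≈ ½·erfc((x−vt)/(2√(Dt))).
vt = 2.06 × 303 = 624.18 m and 2√(Dt) = 2√(0.415 × 303) = 22.43 m.
Argument (x−vt)/(2√(Dt)) = (589 − 624.18)/22.43 = -1.568; ½·erfc(-1.568) = 0.9867.
C = 12.2 × 0.9867 = 12.0 mg/L.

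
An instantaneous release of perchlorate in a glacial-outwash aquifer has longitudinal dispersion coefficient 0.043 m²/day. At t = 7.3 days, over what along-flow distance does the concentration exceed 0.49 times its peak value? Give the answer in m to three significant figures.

The plume is Gaussian with σ = √(2Dt) = √(2 × 0.043 × 7.3) = 0.7923 m.
C/C_peak = exp(−Δx²/(2σ²)) = 0.49 ⇒ Δx = σ·√(−2 ln 0.49) = 0.7923 × 1.194 = 0.9460 m.
Width = 2Δx = 1.89 m.

1.89 m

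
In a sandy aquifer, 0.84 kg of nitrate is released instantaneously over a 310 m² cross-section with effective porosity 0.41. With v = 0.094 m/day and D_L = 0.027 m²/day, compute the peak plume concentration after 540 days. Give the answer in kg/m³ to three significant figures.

0.000488 kg/m³

The peak of an instantaneous 1D plume sits at x = vt; there the Gaussian factor is 1 and C_max = M/(n_e·A·√(4πDt)), where n_e·A is the pore area the mass is dissolved in.
√(4πDt) = √(4π × 0.027 × 540) = 13.54 m, so C_max = 0.84/(0.41 × 310 × 13.54) = 0.000488 kg/m³.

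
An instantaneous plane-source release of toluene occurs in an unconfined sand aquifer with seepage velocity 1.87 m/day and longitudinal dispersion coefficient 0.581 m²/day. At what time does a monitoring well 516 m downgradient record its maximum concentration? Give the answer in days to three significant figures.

For the 1D instantaneous-source solution, setting ∂C/∂t = 0 at fixed x gives v²t² + 2Dt − x² = 0, so t = (√(D² + v²x²) − D)/v².
√(D² + v²x²) = √(0.581² + 1.87² × 516²) = 964.9; v² = 3.4969.
t = (964.9 − 0.581)/3.4969 = 276 days (vs. the pure-advection estimate x/v = 276 d).

276 days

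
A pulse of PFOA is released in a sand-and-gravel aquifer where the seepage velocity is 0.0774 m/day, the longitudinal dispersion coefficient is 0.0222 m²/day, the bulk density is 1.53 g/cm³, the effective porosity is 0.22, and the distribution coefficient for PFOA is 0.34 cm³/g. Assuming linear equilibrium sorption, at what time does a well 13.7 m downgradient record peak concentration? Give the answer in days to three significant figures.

Retardation factor R = 1 + ρ_b·K_d/n = 1 + 1.53 × 0.34/0.22 = 3.365.
Sorption retards both mechanisms: v_R = v/R = 0.02300 m/day, D_R = D/R = 0.006597 m²/day.
Peak time from v_R²t² + 2D_R t − x² = 0: t = (√(D_R² + v_R²x²) − D_R)/v_R².
√(D_R² + v_R²x²) = √(0.006597² + 0.02300² × 13.7²) = 0.3152; v_R² = 0.0005290.
t = (0.3152 − 0.006597)/0.0005290 = 583 days.

583 days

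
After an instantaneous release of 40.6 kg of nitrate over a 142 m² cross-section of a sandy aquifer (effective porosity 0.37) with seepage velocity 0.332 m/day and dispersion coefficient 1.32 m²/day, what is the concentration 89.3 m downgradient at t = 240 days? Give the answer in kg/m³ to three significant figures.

For an instantaneous plane source, C(x,t) = M/(n_e·A·√(4πDt)) · exp(−(x−vt)²/(4Dt)), with n_e·A the pore (flow) area.
Plume center vt = 0.332 × 240 = 79.68 m, so the well at 89.3 m is 9.62 m downgradient of the peak.
√(4πDt) = 63.10 m, giving peak height M/(n_e·A·√(4πDt)) = 40.6/(0.37 × 142 × 63.10) = 0.01225 kg/m³.
(x−vt)²/(4Dt) = (9.62)²/(4 × 1.32 × 240) = 0.07303; exp(−0.07303) = 0.9296.
C = 0.01225 × 0.9296 = 0.0114 kg/m³.

0.0114 kg/m³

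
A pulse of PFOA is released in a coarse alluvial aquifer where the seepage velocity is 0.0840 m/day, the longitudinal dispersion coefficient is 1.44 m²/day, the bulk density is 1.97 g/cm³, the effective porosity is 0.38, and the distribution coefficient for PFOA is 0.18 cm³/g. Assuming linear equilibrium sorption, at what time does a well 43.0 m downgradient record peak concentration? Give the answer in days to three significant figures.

Retardation factor R = 1 + ρ_b·K_d/n = 1 + 1.97 × 0.18/0.38 = 1.933.
Sorption retards both mechanisms: v_R = v/R = 0.04346 m/day, D_R = D/R = 0.7450 m²/day.
Peak time from v_R²t² + 2D_R t − x² = 0: t = (√(D_R² + v_R²x²) − D_R)/v_R².
√(D_R² + v_R²x²) = √(0.7450² + 0.04346² × 43.0²) = 2.012; v_R² = 0.001889.
t = (2.012 − 0.7450)/0.001889 = 671 days.

671 days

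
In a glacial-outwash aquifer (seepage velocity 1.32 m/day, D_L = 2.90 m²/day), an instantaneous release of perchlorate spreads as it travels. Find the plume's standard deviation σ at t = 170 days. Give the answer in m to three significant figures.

Dispersive spreading gives a Gaussian with σ² = 2Dt; advection only shifts the center.
σ = √(2 × 2.90 × 170) = 31.4 m.

31.4 m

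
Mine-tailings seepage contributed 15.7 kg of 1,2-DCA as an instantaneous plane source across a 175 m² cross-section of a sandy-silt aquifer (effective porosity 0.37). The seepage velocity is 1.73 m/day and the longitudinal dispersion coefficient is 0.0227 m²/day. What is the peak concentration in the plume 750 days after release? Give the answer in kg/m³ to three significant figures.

The peak of an instantaneous 1D plume sits at x = vt; there the Gaussian factor is 1 and C_max = M/(n_e·A·√(4πDt)), where n_e·A is the pore area the mass is dissolved in.
√(4πDt) = √(4π × 0.0227 × 750) = 14.63 m, so C_max = 15.7/(0.37 × 175 × 14.63) = 0.0166 kg/m³.

0.0166 kg/m³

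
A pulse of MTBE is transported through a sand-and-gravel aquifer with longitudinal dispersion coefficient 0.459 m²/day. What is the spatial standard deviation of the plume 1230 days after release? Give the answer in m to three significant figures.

33.6 m

Dispersive spreading gives a Gaussian with σ² = 2Dt; advection only shifts the center.
σ = √(2 × 0.459 × 1230) = 33.6 m.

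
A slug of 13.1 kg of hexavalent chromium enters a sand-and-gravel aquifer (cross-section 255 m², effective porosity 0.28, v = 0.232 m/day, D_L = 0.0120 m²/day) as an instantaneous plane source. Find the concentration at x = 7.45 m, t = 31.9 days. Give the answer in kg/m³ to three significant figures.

For an instantaneous plane source, C(x,t) = M/(n_e·A·√(4πDt)) · exp(−(x−vt)²/(4Dt)), with n_e·A the pore (flow) area.
Plume center vt = 0.232 × 31.9 = 7.4008 m, so the well at 7.45 m is 0.0492 m downgradient of the peak.
√(4πDt) = 2.193 m, giving peak height M/(n_e·A·√(4πDt)) = 13.1/(0.28 × 255 × 2.193) = 0.08366 kg/m³.
(x−vt)²/(4Dt) = (0.0492)²/(4 × 0.0120 × 31.9) = 0.001581; exp(−0.001581) = 0.9984.
C = 0.08366 × 0.9984 = 0.0835 kg/m³.

0.0835 kg/m³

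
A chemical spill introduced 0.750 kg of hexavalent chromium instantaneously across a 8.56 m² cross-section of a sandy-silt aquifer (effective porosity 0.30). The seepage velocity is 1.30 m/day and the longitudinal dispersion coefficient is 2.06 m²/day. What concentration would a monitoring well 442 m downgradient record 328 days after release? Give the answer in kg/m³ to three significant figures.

0.00290 kg/m³

For an instantaneous plane source, C(x,t) = M/(n_e·A·√(4πDt)) · exp(−(x−vt)²/(4Dt)), with n_e·A the pore (flow) area.
Plume center vt = 1.30 × 328 = 426.4 m, so the well at 442 m is 15.6 m downgradient of the peak.
√(4πDt) = 92.15 m, giving peak height M/(n_e·A·√(4πDt)) = 0.750/(0.30 × 8.56 × 92.15) = 0.003169 kg/m³.
(x−vt)²/(4Dt) = (15.6)²/(4 × 2.06 × 328) = 0.09004; exp(−0.09004) = 0.9139.
C = 0.003169 × 0.9139 = 0.00290 kg/m³.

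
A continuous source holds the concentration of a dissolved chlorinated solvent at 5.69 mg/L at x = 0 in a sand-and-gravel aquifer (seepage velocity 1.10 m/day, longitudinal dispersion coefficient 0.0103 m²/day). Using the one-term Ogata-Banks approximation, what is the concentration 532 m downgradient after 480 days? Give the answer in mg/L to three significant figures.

For a continuous step input, C/C₀ ≈ ½·erfc((x−vt)/(2√(Dt))).
vt = 1.10 × 480 = 528 m and 2√(Dt) = 2√(0.0103 × 480) = 4.447 m.
Argument (x−vt)/(2√(Dt)) = (532 − 528)/4.447 = 0.8995; ½·erfc(0.8995) = 0.1017.
C = 5.69 × 0.1017 = 0.579 mg/L.

0.579 mg/L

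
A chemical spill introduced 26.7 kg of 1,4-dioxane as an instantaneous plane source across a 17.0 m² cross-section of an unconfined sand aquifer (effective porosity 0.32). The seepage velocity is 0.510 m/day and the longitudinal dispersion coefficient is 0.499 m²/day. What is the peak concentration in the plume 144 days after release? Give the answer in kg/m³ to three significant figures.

0.163 kg/m³

The peak of an instantaneous 1D plume sits at x = vt; there the Gaussian factor is 1 and C_max = M/(n_e·A·√(4πDt)), where n_e·A is the pore area the mass is dissolved in.
√(4πDt) = √(4π × 0.499 × 144) = 30.05 m, so C_max = 26.7/(0.32 × 17.0 × 30.05) = 0.163 kg/m³.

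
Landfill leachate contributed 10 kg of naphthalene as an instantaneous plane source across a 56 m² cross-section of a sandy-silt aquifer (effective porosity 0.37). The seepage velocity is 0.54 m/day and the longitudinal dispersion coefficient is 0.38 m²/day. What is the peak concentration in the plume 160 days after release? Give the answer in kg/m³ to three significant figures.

The peak of an instantaneous 1D plume sits at x = vt; there the Gaussian factor is 1 and C_max = M/(n_e·A·√(4πDt)), where n_e·A is the pore area the mass is dissolved in.
√(4πDt) = √(4π × 0.38 × 160) = 27.64 m, so C_max = 10/(0.37 × 56 × 27.64) = 0.0175 kg/m³.

0.0175 kg/m³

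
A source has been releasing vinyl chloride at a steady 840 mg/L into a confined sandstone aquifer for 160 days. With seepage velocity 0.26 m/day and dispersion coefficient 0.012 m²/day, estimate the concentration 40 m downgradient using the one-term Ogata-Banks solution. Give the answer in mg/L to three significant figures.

For a continuous step input, C/C₀ ≈ ½·erfc((x−vt)/(2√(Dt))).
vt = 0.26 × 160 = 41.6 m and 2√(Dt) = 2√(0.012 × 160) = 2.771 m.
Argument (x−vt)/(2√(Dt)) = (40 − 41.6)/2.771 = -0.5774; ½·erfc(-0.5774) = 0.7929.
C = 840 × 0.7929 = 666 mg/L.

666 mg/L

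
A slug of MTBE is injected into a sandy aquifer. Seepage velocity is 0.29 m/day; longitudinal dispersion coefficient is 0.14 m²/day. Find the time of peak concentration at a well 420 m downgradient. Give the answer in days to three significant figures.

1450 days

For the 1D instantaneous-source solution, setting ∂C/∂t = 0 at fixed x gives v²t² + 2Dt − x² = 0, so t = (√(D² + v²x²) − D)/v².
√(D² + v²x²) = √(0.14² + 0.29² × 420²) = 121.8; v² = 0.0841.
t = (121.8 − 0.14)/0.0841 = 1450 days (vs. the pure-advection estimate x/v = 1450 d).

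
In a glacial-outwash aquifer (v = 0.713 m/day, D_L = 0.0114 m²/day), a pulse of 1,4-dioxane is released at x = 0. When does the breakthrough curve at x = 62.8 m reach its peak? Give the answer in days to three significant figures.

88.1 days

For the 1D instantaneous-source solution, setting ∂C/∂t = 0 at fixed x gives v²t² + 2Dt − x² = 0, so t = (√(D² + v²x²) − D)/v².
√(D² + v²x²) = √(0.0114² + 0.713² × 62.8²) = 44.78; v² = 0.508369.
t = (44.78 − 0.0114)/0.508369 = 88.1 days (vs. the pure-advection estimate x/v = 88.1 d).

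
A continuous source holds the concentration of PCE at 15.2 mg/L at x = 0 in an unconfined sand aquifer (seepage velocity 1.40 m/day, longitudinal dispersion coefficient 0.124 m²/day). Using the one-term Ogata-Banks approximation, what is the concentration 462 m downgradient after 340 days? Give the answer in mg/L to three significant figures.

14.2 mg/L

For a continuous step input, C/C₀ ≈ ½·erfc((x−vt)/(2√(Dt))).
vt = 1.40 × 340 = 476 m and 2√(Dt) = 2√(0.124 × 340) = 12.99 m.
Argument (x−vt)/(2√(Dt)) = (462 − 476)/12.99 = -1.078; ½·erfc(-1.078) = 0.9363.
C = 15.2 × 0.9363 = 14.2 mg/L.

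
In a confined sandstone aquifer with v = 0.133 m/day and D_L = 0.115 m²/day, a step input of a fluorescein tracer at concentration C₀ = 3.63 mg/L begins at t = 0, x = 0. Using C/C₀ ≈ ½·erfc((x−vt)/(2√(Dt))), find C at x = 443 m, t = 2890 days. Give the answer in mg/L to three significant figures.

0.0417 mg/L

For a continuous step input, C/C₀ ≈ ½·erfc((x−vt)/(2√(Dt))).
vt = 0.133 × 2890 = 384.37 m and 2√(Dt) = 2√(0.115 × 2890) = 36.46 m.
Argument (x−vt)/(2√(Dt)) = (443 − 384.37)/36.46 = 1.608; ½·erfc(1.608) = 0.01148.
C = 3.63 × 0.01148 = 0.0417 mg/L.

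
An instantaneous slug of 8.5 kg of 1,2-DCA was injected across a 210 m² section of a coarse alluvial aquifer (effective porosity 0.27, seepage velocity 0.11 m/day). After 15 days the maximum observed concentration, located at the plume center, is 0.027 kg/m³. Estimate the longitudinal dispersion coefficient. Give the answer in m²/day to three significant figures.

At the plume center C_max = M/(n_e·A·√(4πDt)), so D = M²/(4πt·(n_e·A·C_max)²).
n_e·A·C_max = 0.27 × 210 × 0.027 = 1.531 kg/m.
D = 8.5²/(4π × 15 × 1.531²) = 0.164 m²/day.

0.164 m²/day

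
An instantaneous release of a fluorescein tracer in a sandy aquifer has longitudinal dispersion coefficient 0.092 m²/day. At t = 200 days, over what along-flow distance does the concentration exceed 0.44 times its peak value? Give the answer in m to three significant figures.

15.5 m

The plume is Gaussian with σ = √(2Dt) = √(2 × 0.092 × 200) = 6.066 m.
C/C_peak = exp(−Δx²/(2σ²)) = 0.44 ⇒ Δx = σ·√(−2 ln 0.44) = 6.066 × 1.281 = 7.771 m.
Width = 2Δx = 15.5 m.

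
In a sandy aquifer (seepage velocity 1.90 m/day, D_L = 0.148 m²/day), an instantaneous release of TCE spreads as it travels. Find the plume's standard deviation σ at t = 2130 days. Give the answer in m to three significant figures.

25.1 m

Dispersive spreading gives a Gaussian with σ² = 2Dt; advection only shifts the center.
σ = √(2 × 0.148 × 2130) = 25.1 m.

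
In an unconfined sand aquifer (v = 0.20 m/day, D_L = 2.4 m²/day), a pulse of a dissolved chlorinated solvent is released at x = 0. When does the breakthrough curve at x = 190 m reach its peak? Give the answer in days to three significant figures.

For the 1D instantaneous-source solution, setting ∂C/∂t = 0 at fixed x gives v²t² + 2Dt − x² = 0, so t = (√(D² + v²x²) − D)/v².
√(D² + v²x²) = √(2.4² + 0.20² × 190²) = 38.08; v² = 0.04.
t = (38.08 − 2.4)/0.04 = 892 days (vs. the pure-advection estimate x/v = 950 d).

892 days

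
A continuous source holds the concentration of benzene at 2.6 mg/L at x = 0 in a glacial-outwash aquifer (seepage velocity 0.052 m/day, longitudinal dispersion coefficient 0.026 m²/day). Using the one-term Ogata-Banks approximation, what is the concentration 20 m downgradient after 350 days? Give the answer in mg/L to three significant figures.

0.875 mg/L

For a continuous step input, C/C₀ ≈ ½·erfc((x−vt)/(2√(Dt))).
vt = 0.052 × 350 = 18.2 m and 2√(Dt) = 2√(0.026 × 350) = 6.033 m.
Argument (x−vt)/(2√(Dt)) = (20 − 18.2)/6.033 = 0.2984; ½·erfc(0.2984) = 0.3365.
C = 2.6 × 0.3365 = 0.875 mg/L.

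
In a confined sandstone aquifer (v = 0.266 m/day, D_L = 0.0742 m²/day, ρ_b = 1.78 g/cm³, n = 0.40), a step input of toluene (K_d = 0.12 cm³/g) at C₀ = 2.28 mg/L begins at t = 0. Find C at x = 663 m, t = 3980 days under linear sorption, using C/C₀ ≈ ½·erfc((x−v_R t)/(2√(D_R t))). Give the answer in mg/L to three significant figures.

2.09 mg/L

Retardation factor R = 1 + ρ_b·K_d/n = 1 + 1.78 × 0.12/0.40 = 1.534.
Sorption retards both mechanisms: v_R = v/R = 0.1734 m/day, D_R = D/R = 0.04837 m²/day.
v_R·t = 0.1734 × 3980 = 690.132 m; 2√(D_R t) = 27.75 m; argument = (663 − 690.132)/27.75 = -0.9777.
C = C₀ × ½·erfc(-0.9777) = 2.28 × 0.9166 = 2.09 mg/L.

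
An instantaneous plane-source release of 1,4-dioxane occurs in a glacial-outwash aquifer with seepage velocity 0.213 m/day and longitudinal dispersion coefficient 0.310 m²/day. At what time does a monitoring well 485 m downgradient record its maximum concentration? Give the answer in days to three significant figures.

2270 days

For the 1D instantaneous-source solution, setting ∂C/∂t = 0 at fixed x gives v²t² + 2Dt − x² = 0, so t = (√(D² + v²x²) − D)/v².
√(D² + v²x²) = √(0.310² + 0.213² × 485²) = 103.3; v² = 0.045369.
t = (103.3 − 0.310)/0.045369 = 2270 days (vs. the pure-advection estimate x/v = 2280 d).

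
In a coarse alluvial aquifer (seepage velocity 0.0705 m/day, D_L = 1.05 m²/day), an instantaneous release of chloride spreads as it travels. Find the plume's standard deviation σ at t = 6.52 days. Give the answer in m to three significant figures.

3.70 m

Dispersive spreading gives a Gaussian with σ² = 2Dt; advection only shifts the center.
σ = √(2 × 1.05 × 6.52) = 3.70 m.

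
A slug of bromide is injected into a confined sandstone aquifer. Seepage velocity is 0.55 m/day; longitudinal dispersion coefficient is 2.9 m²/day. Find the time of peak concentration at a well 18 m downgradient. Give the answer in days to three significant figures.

24.5 days

For the 1D instantaneous-source solution, setting ∂C/∂t = 0 at fixed x gives v²t² + 2Dt − x² = 0, so t = (√(D² + v²x²) − D)/v².
√(D² + v²x²) = √(2.9² + 0.55² × 18²) = 10.32; v² = 0.3025.
t = (10.32 − 2.9)/0.3025 = 24.5 days (vs. the pure-advection estimate x/v = 32.7 d).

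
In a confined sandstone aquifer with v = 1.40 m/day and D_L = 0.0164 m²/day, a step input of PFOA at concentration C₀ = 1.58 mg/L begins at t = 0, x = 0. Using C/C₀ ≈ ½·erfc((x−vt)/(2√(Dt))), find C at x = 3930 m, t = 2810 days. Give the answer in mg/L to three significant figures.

1.05 mg/L

For a continuous step input, C/C₀ ≈ ½·erfc((x−vt)/(2√(Dt))).
vt = 1.40 × 2810 = 3934 m and 2√(Dt) = 2√(0.0164 × 2810) = 13.58 m.
Argument (x−vt)/(2√(Dt)) = (3930 − 3934)/13.58 = -0.2946; ½·erfc(-0.2946) = 0.6615.
C = 1.58 × 0.6615 = 1.05 mg/L.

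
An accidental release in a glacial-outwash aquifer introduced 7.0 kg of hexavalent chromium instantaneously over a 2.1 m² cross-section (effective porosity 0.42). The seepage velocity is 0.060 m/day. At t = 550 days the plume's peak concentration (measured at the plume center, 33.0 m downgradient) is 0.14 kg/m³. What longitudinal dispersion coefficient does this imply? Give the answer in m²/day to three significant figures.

0.465 m²/day

At the plume center C_max = M/(n_e·A·√(4πDt)), so D = M²/(4πt·(n_e·A·C_max)²).
n_e·A·C_max = 0.42 × 2.1 × 0.14 = 0.1235 kg/m.
D = 7.0²/(4π × 550 × 0.1235²) = 0.465 m²/day.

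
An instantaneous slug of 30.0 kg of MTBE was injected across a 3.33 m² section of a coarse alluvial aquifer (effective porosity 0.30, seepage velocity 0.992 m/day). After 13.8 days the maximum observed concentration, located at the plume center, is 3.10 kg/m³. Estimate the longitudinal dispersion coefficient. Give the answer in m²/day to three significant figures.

At the plume center C_max = M/(n_e·A·√(4πDt)), so D = M²/(4πt·(n_e·A·C_max)²).
n_e·A·C_max = 0.30 × 3.33 × 3.10 = 3.097 kg/m.
D = 30.0²/(4π × 13.8 × 3.097²) = 0.541 m²/day.

0.541 m²/day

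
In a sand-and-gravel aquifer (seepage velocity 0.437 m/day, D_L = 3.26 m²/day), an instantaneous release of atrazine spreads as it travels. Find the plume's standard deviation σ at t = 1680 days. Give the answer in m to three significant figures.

105 m

Dispersive spreading gives a Gaussian with σ² = 2Dt; advection only shifts the center.
σ = √(2 × 3.26 × 1680) = 105 m.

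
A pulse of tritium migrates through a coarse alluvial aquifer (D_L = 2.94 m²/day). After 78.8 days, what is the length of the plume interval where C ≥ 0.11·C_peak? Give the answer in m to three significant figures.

90.5 m

The plume is Gaussian with σ = √(2Dt) = √(2 × 2.94 × 78.8) = 21.53 m.
C/C_peak = exp(−Δx²/(2σ²)) = 0.11 ⇒ Δx = σ·√(−2 ln 0.11) = 21.53 × 2.101 = 45.23 m.
Width = 2Δx = 90.5 m.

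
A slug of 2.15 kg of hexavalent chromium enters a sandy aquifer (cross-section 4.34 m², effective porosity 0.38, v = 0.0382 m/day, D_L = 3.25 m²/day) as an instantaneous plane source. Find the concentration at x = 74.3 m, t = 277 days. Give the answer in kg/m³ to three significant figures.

0.00397 kg/m³

For an instantaneous plane source, C(x,t) = M/(n_e·A·√(4πDt)) · exp(−(x−vt)²/(4Dt)), with n_e·A the pore (flow) area.
Plume center vt = 0.0382 × 277 = 10.5814 m, so the well at 74.3 m is 63.7186 m downgradient of the peak.
√(4πDt) = 106.4 m, giving peak height M/(n_e·A·√(4πDt)) = 2.15/(0.38 × 4.34 × 106.4) = 0.01225 kg/m³.
(x−vt)²/(4Dt) = (63.7186)²/(4 × 3.25 × 277) = 1.127; exp(−1.127) = 0.3240.
C = 0.01225 × 0.3240 = 0.00397 kg/m³.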